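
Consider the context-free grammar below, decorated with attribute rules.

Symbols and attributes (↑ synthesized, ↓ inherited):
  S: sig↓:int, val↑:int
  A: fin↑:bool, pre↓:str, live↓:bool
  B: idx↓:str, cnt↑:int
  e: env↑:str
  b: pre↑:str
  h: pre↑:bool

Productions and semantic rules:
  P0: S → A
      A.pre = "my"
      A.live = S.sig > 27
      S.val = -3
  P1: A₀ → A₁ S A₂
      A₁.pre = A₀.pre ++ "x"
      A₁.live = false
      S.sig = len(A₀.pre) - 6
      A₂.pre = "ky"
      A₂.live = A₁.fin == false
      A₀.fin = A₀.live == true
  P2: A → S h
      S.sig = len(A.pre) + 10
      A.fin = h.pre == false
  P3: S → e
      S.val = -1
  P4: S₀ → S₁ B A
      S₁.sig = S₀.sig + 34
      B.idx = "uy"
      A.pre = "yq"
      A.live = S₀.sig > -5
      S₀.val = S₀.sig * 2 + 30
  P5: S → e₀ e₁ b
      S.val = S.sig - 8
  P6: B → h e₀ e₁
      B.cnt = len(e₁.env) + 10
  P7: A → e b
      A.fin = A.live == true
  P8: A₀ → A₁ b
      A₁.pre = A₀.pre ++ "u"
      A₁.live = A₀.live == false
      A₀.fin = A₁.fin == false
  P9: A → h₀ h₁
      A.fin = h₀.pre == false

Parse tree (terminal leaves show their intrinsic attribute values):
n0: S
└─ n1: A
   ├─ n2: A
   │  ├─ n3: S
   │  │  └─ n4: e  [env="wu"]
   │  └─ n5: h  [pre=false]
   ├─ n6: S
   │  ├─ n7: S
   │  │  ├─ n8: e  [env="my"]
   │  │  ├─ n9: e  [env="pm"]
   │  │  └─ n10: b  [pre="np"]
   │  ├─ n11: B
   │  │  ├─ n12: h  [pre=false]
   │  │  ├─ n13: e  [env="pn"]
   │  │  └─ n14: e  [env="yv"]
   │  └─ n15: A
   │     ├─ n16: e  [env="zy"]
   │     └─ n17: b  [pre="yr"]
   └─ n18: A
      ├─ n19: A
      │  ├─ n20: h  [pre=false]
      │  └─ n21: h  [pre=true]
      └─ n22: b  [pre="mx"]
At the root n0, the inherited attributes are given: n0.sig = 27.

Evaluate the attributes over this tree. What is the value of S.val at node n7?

22

1. n0.sig = 27  [given at root]
2. n1.pre = "my"  ["my"]
3. n1.live = false  [S.sig > 27]
4. n2.pre = "myx"  [A₀.pre ++ "x"]
5. n2.live = false  [false]
6. n3.sig = 13  [len(A.pre) + 10]
7. n4.env = "wu"  [terminal]
8. n3.val = -1  [-1]
9. n5.pre = false  [terminal]
10. n2.fin = true  [h.pre == false]
11. n6.sig = -4  [len(A₀.pre) - 6]
12. n7.sig = 30  [S₀.sig + 34]
13. n8.env = "my"  [terminal]
14. n9.env = "pm"  [terminal]
15. n10.pre = "np"  [terminal]
16. n7.val = 22  [S.sig - 8]
17. n11.idx = "uy"  ["uy"]
18. n12.pre = false  [terminal]
19. n13.env = "pn"  [terminal]
20. n14.env = "yv"  [terminal]
21. n11.cnt = 12  [len(e₁.env) + 10]
22. n15.pre = "yq"  ["yq"]
23. n15.live = true  [S₀.sig > -5]
24. n16.env = "zy"  [terminal]
25. n17.pre = "yr"  [terminal]
26. n15.fin = true  [A.live == true]
27. n6.val = 22  [S₀.sig * 2 + 30]
28. n18.pre = "ky"  ["ky"]
29. n18.live = false  [A₁.fin == false]
30. n19.pre = "kyu"  [A₀.pre ++ "u"]
31. n19.live = true  [A₀.live == false]
32. n20.pre = false  [terminal]
33. n21.pre = true  [terminal]
34. n19.fin = true  [h₀.pre == false]
35. n22.pre = "mx"  [terminal]
36. n18.fin = false  [A₁.fin == false]
37. n1.fin = false  [A₀.live == true]
38. n0.val = -3  [-3]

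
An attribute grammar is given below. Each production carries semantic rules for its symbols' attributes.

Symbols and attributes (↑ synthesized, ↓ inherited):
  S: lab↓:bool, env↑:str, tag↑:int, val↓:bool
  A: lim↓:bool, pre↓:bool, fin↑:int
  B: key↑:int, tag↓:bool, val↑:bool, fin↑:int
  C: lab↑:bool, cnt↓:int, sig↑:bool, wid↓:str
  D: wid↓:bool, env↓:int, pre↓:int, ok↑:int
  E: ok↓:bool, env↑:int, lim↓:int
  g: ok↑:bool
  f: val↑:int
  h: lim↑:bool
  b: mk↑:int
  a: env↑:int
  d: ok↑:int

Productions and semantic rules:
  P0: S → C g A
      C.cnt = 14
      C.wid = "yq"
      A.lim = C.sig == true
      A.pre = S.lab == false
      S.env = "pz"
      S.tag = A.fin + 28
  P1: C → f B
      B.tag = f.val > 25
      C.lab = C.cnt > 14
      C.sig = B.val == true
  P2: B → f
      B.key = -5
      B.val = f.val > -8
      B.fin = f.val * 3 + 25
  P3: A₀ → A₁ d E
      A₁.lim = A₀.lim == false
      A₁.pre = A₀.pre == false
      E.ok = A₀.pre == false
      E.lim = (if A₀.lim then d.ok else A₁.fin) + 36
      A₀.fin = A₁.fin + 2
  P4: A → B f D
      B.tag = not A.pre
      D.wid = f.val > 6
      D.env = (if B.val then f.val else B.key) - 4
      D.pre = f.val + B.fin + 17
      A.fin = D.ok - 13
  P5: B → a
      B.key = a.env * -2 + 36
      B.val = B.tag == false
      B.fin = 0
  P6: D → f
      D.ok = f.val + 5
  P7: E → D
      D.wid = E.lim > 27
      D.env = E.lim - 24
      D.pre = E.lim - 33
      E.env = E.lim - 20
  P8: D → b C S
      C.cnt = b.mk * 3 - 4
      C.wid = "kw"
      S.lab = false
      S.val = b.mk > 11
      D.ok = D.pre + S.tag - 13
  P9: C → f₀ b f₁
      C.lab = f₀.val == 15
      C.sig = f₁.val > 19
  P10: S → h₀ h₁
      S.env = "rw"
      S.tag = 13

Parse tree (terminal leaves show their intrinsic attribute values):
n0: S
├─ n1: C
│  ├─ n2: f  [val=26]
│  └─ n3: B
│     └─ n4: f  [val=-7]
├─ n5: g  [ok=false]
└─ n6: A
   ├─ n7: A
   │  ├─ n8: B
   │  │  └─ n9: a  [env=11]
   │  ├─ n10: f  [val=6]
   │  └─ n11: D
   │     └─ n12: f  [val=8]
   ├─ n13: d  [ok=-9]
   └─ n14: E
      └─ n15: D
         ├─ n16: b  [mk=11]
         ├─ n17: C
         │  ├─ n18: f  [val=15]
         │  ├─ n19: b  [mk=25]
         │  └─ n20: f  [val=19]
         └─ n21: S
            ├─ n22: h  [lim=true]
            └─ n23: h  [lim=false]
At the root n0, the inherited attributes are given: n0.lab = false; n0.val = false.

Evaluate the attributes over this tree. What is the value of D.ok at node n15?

-6

1. n0.lab = false  [given at root]
2. n0.val = false  [given at root]
3. n1.cnt = 14  [14]
4. n1.wid = "yq"  ["yq"]
5. n2.val = 26  [terminal]
6. n3.tag = true  [f.val > 25]
7. n4.val = -7  [terminal]
8. n3.key = -5  [-5]
9. n3.val = true  [f.val > -8]
10. n3.fin = 4  [f.val * 3 + 25]
11. n1.lab = false  [C.cnt > 14]
12. n1.sig = true  [B.val == true]
13. n5.ok = false  [terminal]
14. n6.lim = true  [C.sig == true]
15. n6.pre = true  [S.lab == false]
16. n7.lim = false  [A₀.lim == false]
17. n7.pre = false  [A₀.pre == false]
18. n8.tag = true  [not A.pre]
19. n9.env = 11  [terminal]
20. n8.key = 14  [a.env * -2 + 36]
21. n8.val = false  [B.tag == false]
22. n8.fin = 0  [0]
23. n10.val = 6  [terminal]
24. n11.wid = false  [f.val > 6]
25. n11.env = 10  [(if B.val then f.val else B.key) - 4]
26. n11.pre = 23  [f.val + B.fin + 17]
27. n12.val = 8  [terminal]
28. n11.ok = 13  [f.val + 5]
29. n7.fin = 0  [D.ok - 13]
30. n13.ok = -9  [terminal]
31. n14.ok = false  [A₀.pre == false]
32. n14.lim = 27  [(if A₀.lim then d.ok else A₁.fin) + 36]
33. n15.wid = false  [E.lim > 27]
34. n15.env = 3  [E.lim - 24]
35. n15.pre = -6  [E.lim - 33]
36. n16.mk = 11  [terminal]
37. n17.cnt = 29  [b.mk * 3 - 4]
38. n17.wid = "kw"  ["kw"]
39. n18.val = 15  [terminal]
40. n19.mk = 25  [terminal]
41. n20.val = 19  [terminal]
42. n17.lab = true  [f₀.val == 15]
43. n17.sig = false  [f₁.val > 19]
44. n21.lab = false  [false]
45. n21.val = false  [b.mk > 11]
46. n22.lim = true  [terminal]
47. n23.lim = false  [terminal]
48. n21.env = "rw"  ["rw"]
49. n21.tag = 13  [13]
50. n15.ok = -6  [D.pre + S.tag - 13]
51. n14.env = 7  [E.lim - 20]
52. n6.fin = 2  [A₁.fin + 2]
53. n0.env = "pz"  ["pz"]
54. n0.tag = 30  [A.fin + 28]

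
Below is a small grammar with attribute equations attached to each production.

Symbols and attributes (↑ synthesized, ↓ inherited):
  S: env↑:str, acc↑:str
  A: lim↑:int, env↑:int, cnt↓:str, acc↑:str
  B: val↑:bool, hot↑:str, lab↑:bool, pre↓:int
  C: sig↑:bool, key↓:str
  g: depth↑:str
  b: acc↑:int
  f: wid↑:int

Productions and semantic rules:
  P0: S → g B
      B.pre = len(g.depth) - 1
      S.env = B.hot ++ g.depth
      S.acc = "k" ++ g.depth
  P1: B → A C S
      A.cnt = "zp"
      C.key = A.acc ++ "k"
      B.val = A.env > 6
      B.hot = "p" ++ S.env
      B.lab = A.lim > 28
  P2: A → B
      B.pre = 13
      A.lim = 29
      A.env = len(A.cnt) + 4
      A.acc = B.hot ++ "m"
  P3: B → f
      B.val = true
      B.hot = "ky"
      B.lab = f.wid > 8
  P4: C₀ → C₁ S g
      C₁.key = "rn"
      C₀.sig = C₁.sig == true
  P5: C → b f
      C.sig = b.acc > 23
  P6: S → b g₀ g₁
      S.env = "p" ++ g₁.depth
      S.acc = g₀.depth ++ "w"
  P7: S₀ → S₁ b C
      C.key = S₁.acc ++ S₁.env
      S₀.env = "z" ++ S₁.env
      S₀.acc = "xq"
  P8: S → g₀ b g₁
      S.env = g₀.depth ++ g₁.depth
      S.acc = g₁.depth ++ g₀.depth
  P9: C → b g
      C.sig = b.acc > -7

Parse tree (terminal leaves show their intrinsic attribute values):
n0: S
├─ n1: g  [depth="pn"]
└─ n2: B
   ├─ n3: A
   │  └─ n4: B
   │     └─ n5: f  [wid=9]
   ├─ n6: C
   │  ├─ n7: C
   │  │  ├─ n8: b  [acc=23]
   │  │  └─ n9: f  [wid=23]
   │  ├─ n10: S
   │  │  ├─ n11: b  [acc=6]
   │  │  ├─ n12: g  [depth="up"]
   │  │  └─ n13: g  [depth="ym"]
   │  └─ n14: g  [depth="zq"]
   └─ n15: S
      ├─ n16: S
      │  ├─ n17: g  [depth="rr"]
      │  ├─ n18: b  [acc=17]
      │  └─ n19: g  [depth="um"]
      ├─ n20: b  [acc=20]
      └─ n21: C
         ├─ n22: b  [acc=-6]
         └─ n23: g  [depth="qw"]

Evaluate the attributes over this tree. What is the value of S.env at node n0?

1. n1.depth = "pn"  [terminal]
2. n2.pre = 1  [len(g.depth) - 1]
3. n3.cnt = "zp"  ["zp"]
4. n4.pre = 13  [13]
5. n5.wid = 9  [terminal]
6. n4.val = true  [true]
7. n4.hot = "ky"  ["ky"]
8. n4.lab = true  [f.wid > 8]
9. n3.lim = 29  [29]
10. n3.env = 6  [len(A.cnt) + 4]
11. n3.acc = "kym"  [B.hot ++ "m"]
12. n6.key = "kymk"  [A.acc ++ "k"]
13. n7.key = "rn"  ["rn"]
14. n8.acc = 23  [terminal]
15. n9.wid = 23  [terminal]
16. n7.sig = false  [b.acc > 23]
17. n11.acc = 6  [terminal]
18. n12.depth = "up"  [terminal]
19. n13.depth = "ym"  [terminal]
20. n10.env = "pym"  ["p" ++ g₁.depth]
21. n10.acc = "upw"  [g₀.depth ++ "w"]
22. n14.depth = "zq"  [terminal]
23. n6.sig = false  [C₁.sig == true]
24. n17.depth = "rr"  [terminal]
25. n18.acc = 17  [terminal]
26. n19.depth = "um"  [terminal]
27. n16.env = "rrum"  [g₀.depth ++ g₁.depth]
28. n16.acc = "umrr"  [g₁.depth ++ g₀.depth]
29. n20.acc = 20  [terminal]
30. n21.key = "umrrrrum"  [S₁.acc ++ S₁.env]
31. n22.acc = -6  [terminal]
32. n23.depth = "qw"  [terminal]
33. n21.sig = true  [b.acc > -7]
34. n15.env = "zrrum"  ["z" ++ S₁.env]
35. n15.acc = "xq"  ["xq"]
36. n2.val = false  [A.env > 6]
37. n2.hot = "pzrrum"  ["p" ++ S.env]
38. n2.lab = true  [A.lim > 28]
39. n0.env = "pzrrumpn"  [B.hot ++ g.depth]
40. n0.acc = "kpn"  ["k" ++ g.depth]

"pzrrumpn"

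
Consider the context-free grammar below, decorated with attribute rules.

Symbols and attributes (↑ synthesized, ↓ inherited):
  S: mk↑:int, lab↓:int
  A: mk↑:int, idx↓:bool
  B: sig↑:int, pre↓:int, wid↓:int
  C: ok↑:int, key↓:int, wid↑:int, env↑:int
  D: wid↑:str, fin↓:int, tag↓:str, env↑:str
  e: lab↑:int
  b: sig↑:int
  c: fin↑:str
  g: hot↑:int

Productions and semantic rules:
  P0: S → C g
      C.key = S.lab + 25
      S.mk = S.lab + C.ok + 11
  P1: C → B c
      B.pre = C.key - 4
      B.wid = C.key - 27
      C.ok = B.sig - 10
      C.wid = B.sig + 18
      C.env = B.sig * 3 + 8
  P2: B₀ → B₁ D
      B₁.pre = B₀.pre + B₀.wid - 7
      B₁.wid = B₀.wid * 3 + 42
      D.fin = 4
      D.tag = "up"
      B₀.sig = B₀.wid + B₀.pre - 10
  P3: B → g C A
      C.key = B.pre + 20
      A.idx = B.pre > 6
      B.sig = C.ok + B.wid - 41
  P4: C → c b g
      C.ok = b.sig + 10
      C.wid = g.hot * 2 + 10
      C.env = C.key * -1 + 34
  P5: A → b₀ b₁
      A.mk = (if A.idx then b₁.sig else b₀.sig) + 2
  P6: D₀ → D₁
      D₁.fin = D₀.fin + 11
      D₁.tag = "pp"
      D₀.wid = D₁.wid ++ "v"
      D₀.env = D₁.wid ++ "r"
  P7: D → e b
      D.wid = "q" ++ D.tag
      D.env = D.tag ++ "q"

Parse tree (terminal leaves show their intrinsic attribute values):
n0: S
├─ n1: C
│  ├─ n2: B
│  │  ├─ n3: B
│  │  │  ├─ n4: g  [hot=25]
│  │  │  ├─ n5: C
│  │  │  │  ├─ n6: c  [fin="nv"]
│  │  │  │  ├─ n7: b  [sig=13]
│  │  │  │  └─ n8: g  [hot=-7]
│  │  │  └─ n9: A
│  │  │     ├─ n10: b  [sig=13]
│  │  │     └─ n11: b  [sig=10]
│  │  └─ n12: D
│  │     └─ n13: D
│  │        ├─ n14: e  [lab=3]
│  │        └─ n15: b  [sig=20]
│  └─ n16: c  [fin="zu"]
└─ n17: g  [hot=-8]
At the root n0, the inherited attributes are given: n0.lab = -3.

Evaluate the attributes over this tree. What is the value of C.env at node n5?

8

1. n0.lab = -3  [given at root]
2. n1.key = 22  [S.lab + 25]
3. n2.pre = 18  [C.key - 4]
4. n2.wid = -5  [C.key - 27]
5. n3.pre = 6  [B₀.pre + B₀.wid - 7]
6. n3.wid = 27  [B₀.wid * 3 + 42]
7. n4.hot = 25  [terminal]
8. n5.key = 26  [B.pre + 20]
9. n6.fin = "nv"  [terminal]
10. n7.sig = 13  [terminal]
11. n8.hot = -7  [terminal]
12. n5.ok = 23  [b.sig + 10]
13. n5.wid = -4  [g.hot * 2 + 10]
14. n5.env = 8  [C.key * -1 + 34]
15. n9.idx = false  [B.pre > 6]
16. n10.sig = 13  [terminal]
17. n11.sig = 10  [terminal]
18. n9.mk = 15  [(if A.idx then b₁.sig else b₀.sig) + 2]
19. n3.sig = 9  [C.ok + B.wid - 41]
20. n12.fin = 4  [4]
21. n12.tag = "up"  ["up"]
22. n13.fin = 15  [D₀.fin + 11]
23. n13.tag = "pp"  ["pp"]
24. n14.lab = 3  [terminal]
25. n15.sig = 20  [terminal]
26. n13.wid = "qpp"  ["q" ++ D.tag]
27. n13.env = "ppq"  [D.tag ++ "q"]
28. n12.wid = "qppv"  [D₁.wid ++ "v"]
29. n12.env = "qppr"  [D₁.wid ++ "r"]
30. n2.sig = 3  [B₀.wid + B₀.pre - 10]
31. n16.fin = "zu"  [terminal]
32. n1.ok = -7  [B.sig - 10]
33. n1.wid = 21  [B.sig + 18]
34. n1.env = 17  [B.sig * 3 + 8]
35. n17.hot = -8  [terminal]
36. n0.mk = 1  [S.lab + C.ok + 11]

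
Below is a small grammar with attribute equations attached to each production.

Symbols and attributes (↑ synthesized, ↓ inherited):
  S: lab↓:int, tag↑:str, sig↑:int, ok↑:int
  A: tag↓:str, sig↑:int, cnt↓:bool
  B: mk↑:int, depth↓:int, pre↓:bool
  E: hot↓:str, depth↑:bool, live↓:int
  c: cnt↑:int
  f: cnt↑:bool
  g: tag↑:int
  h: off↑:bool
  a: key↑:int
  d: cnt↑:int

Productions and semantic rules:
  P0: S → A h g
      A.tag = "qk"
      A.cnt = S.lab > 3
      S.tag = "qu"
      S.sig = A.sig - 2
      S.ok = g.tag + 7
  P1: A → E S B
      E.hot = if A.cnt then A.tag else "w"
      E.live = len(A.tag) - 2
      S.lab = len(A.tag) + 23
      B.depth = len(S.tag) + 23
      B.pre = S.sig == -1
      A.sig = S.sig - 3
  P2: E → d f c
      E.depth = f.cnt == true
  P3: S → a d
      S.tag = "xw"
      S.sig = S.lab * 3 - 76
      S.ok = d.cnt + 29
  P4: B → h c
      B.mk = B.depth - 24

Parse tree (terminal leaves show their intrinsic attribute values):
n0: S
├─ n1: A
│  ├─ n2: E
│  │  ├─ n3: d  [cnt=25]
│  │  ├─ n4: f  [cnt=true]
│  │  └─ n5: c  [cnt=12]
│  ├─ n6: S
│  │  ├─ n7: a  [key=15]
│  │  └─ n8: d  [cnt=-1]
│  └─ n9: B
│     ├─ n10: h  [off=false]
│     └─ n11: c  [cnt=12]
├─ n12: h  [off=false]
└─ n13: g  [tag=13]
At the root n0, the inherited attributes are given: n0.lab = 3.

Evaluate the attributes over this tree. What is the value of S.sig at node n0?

-6

1. n0.lab = 3  [given at root]
2. n1.tag = "qk"  ["qk"]
3. n1.cnt = false  [S.lab > 3]
4. n2.hot = "w"  [if A.cnt then A.tag else "w"]
5. n2.live = 0  [len(A.tag) - 2]
6. n3.cnt = 25  [terminal]
7. n4.cnt = true  [terminal]
8. n5.cnt = 12  [terminal]
9. n2.depth = true  [f.cnt == true]
10. n6.lab = 25  [len(A.tag) + 23]
11. n7.key = 15  [terminal]
12. n8.cnt = -1  [terminal]
13. n6.tag = "xw"  ["xw"]
14. n6.sig = -1  [S.lab * 3 - 76]
15. n6.ok = 28  [d.cnt + 29]
16. n9.depth = 25  [len(S.tag) + 23]
17. n9.pre = true  [S.sig == -1]
18. n10.off = false  [terminal]
19. n11.cnt = 12  [terminal]
20. n9.mk = 1  [B.depth - 24]
21. n1.sig = -4  [S.sig - 3]
22. n12.off = false  [terminal]
23. n13.tag = 13  [terminal]
24. n0.tag = "qu"  ["qu"]
25. n0.sig = -6  [A.sig - 2]
26. n0.ok = 20  [g.tag + 7]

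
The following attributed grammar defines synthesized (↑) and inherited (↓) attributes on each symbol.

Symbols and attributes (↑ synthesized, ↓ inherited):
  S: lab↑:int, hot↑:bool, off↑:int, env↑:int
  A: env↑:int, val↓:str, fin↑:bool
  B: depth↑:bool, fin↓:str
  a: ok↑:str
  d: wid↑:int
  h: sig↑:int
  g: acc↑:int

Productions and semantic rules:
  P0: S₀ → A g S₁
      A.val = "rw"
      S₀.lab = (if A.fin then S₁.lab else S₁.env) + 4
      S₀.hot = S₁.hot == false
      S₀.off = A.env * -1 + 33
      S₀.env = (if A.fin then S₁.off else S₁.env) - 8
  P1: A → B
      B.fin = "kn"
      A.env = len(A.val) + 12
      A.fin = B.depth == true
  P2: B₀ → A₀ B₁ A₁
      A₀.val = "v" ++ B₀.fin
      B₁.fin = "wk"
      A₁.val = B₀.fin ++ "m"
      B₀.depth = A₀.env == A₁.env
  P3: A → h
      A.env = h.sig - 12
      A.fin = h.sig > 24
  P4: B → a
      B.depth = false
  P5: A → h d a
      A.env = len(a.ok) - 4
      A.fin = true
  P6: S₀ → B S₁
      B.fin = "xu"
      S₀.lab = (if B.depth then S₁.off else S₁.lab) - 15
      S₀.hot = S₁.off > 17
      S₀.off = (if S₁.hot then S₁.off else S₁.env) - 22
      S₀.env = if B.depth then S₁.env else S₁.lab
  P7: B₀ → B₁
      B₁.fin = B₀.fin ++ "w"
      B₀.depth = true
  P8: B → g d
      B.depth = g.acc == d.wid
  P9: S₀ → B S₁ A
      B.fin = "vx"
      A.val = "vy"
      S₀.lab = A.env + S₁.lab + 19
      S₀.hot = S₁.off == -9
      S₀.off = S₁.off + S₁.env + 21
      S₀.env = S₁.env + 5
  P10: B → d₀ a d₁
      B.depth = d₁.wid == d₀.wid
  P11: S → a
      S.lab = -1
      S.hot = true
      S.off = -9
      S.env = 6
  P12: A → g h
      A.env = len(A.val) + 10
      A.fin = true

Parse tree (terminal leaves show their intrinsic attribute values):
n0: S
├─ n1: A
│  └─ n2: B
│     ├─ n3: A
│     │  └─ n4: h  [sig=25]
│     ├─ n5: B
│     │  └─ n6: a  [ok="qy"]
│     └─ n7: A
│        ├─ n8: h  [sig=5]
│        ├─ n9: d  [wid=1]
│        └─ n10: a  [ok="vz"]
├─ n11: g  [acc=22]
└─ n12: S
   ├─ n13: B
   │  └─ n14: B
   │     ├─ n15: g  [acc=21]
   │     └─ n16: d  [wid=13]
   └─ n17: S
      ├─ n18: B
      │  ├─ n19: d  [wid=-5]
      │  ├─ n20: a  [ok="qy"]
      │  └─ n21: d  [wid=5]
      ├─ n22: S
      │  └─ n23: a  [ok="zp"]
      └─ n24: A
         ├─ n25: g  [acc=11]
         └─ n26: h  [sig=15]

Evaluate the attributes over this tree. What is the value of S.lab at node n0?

1. n1.val = "rw"  ["rw"]
2. n2.fin = "kn"  ["kn"]
3. n3.val = "vkn"  ["v" ++ B₀.fin]
4. n4.sig = 25  [terminal]
5. n3.env = 13  [h.sig - 12]
6. n3.fin = true  [h.sig > 24]
7. n5.fin = "wk"  ["wk"]
8. n6.ok = "qy"  [terminal]
9. n5.depth = false  [false]
10. n7.val = "knm"  [B₀.fin ++ "m"]
11. n8.sig = 5  [terminal]
12. n9.wid = 1  [terminal]
13. n10.ok = "vz"  [terminal]
14. n7.env = -2  [len(a.ok) - 4]
15. n7.fin = true  [true]
16. n2.depth = false  [A₀.env == A₁.env]
17. n1.env = 14  [len(A.val) + 12]
18. n1.fin = false  [B.depth == true]
19. n11.acc = 22  [terminal]
20. n13.fin = "xu"  ["xu"]
21. n14.fin = "xuw"  [B₀.fin ++ "w"]
22. n15.acc = 21  [terminal]
23. n16.wid = 13  [terminal]
24. n14.depth = false  [g.acc == d.wid]
25. n13.depth = true  [true]
26. n18.fin = "vx"  ["vx"]
27. n19.wid = -5  [terminal]
28. n20.ok = "qy"  [terminal]
29. n21.wid = 5  [terminal]
30. n18.depth = false  [d₁.wid == d₀.wid]
31. n23.ok = "zp"  [terminal]
32. n22.lab = -1  [-1]
33. n22.hot = true  [true]
34. n22.off = -9  [-9]
35. n22.env = 6  [6]
36. n24.val = "vy"  ["vy"]
37. n25.acc = 11  [terminal]
38. n26.sig = 15  [terminal]
39. n24.env = 12  [len(A.val) + 10]
40. n24.fin = true  [true]
41. n17.lab = 30  [A.env + S₁.lab + 19]
42. n17.hot = true  [S₁.off == -9]
43. n17.off = 18  [S₁.off + S₁.env + 21]
44. n17.env = 11  [S₁.env + 5]
45. n12.lab = 3  [(if B.depth then S₁.off else S₁.lab) - 15]
46. n12.hot = true  [S₁.off > 17]
47. n12.off = -4  [(if S₁.hot then S₁.off else S₁.env) - 22]
48. n12.env = 11  [if B.depth then S₁.env else S₁.lab]
49. n0.lab = 15  [(if A.fin then S₁.lab else S₁.env) + 4]
50. n0.hot = false  [S₁.hot == false]
51. n0.off = 19  [A.env * -1 + 33]
52. n0.env = 3  [(if A.fin then S₁.off else S₁.env) - 8]

15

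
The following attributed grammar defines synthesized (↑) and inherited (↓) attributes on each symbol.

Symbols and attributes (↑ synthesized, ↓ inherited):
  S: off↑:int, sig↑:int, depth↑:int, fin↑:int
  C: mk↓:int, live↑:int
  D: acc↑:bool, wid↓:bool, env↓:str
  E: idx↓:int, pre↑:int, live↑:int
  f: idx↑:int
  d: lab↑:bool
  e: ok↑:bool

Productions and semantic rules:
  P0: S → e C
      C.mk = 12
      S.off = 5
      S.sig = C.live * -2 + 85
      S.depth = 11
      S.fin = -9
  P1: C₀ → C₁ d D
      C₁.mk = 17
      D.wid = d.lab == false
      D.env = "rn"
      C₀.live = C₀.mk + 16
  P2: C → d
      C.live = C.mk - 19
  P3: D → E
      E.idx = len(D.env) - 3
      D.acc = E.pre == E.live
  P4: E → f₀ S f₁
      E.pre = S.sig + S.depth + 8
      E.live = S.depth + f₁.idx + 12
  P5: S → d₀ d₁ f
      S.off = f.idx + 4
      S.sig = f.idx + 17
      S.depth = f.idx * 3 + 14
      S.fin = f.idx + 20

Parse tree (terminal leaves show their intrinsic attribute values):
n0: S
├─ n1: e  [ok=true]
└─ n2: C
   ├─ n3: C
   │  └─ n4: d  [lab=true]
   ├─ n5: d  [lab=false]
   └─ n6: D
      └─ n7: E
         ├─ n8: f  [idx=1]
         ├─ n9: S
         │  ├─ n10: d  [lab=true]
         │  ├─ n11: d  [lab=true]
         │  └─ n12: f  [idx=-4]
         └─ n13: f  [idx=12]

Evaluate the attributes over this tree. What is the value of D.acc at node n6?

1. n1.ok = true  [terminal]
2. n2.mk = 12  [12]
3. n3.mk = 17  [17]
4. n4.lab = true  [terminal]
5. n3.live = -2  [C.mk - 19]
6. n5.lab = false  [terminal]
7. n6.wid = true  [d.lab == false]
8. n6.env = "rn"  ["rn"]
9. n7.idx = -1  [len(D.env) - 3]
10. n8.idx = 1  [terminal]
11. n10.lab = true  [terminal]
12. n11.lab = true  [terminal]
13. n12.idx = -4  [terminal]
14. n9.off = 0  [f.idx + 4]
15. n9.sig = 13  [f.idx + 17]
16. n9.depth = 2  [f.idx * 3 + 14]
17. n9.fin = 16  [f.idx + 20]
18. n13.idx = 12  [terminal]
19. n7.pre = 23  [S.sig + S.depth + 8]
20. n7.live = 26  [S.depth + f₁.idx + 12]
21. n6.acc = false  [E.pre == E.live]
22. n2.live = 28  [C₀.mk + 16]
23. n0.off = 5  [5]
24. n0.sig = 29  [C.live * -2 + 85]
25. n0.depth = 11  [11]
26. n0.fin = -9  [-9]

false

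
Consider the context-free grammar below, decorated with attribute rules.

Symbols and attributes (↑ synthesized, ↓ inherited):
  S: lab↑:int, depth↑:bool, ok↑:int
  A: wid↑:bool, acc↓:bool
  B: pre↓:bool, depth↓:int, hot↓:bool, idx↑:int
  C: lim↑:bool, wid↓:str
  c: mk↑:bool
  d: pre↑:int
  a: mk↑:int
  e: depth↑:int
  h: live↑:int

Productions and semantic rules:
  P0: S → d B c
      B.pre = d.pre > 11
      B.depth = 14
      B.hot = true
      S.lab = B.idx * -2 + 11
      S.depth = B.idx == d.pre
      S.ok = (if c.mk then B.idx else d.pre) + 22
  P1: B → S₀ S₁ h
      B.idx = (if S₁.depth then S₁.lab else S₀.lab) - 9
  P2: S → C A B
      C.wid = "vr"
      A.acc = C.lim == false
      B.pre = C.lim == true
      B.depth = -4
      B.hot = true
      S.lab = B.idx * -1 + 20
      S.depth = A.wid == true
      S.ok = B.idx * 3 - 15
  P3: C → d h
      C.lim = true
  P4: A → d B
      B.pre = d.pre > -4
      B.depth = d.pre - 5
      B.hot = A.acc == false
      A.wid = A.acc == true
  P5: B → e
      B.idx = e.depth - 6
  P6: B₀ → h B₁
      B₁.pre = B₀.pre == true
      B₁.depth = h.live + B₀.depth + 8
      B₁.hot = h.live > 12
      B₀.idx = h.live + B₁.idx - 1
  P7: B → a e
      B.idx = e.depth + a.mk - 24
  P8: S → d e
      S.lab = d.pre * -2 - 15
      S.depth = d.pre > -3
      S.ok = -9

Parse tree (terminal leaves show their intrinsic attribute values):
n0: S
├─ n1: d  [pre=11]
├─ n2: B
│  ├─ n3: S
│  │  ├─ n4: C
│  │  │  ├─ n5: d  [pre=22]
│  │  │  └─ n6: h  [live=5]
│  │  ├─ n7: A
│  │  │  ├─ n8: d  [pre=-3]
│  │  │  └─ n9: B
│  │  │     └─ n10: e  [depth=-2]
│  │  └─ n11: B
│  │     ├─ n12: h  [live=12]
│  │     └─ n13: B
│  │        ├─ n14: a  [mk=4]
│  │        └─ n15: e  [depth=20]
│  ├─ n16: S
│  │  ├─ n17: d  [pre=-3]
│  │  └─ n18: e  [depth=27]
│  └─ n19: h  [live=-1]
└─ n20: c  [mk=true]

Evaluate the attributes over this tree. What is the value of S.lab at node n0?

11

1. n1.pre = 11  [terminal]
2. n2.pre = false  [d.pre > 11]
3. n2.depth = 14  [14]
4. n2.hot = true  [true]
5. n4.wid = "vr"  ["vr"]
6. n5.pre = 22  [terminal]
7. n6.live = 5  [terminal]
8. n4.lim = true  [true]
9. n7.acc = false  [C.lim == false]
10. n8.pre = -3  [terminal]
11. n9.pre = true  [d.pre > -4]
12. n9.depth = -8  [d.pre - 5]
13. n9.hot = true  [A.acc == false]
14. n10.depth = -2  [terminal]
15. n9.idx = -8  [e.depth - 6]
16. n7.wid = false  [A.acc == true]
17. n11.pre = true  [C.lim == true]
18. n11.depth = -4  [-4]
19. n11.hot = true  [true]
20. n12.live = 12  [terminal]
21. n13.pre = true  [B₀.pre == true]
22. n13.depth = 16  [h.live + B₀.depth + 8]
23. n13.hot = false  [h.live > 12]
24. n14.mk = 4  [terminal]
25. n15.depth = 20  [terminal]
26. n13.idx = 0  [e.depth + a.mk - 24]
27. n11.idx = 11  [h.live + B₁.idx - 1]
28. n3.lab = 9  [B.idx * -1 + 20]
29. n3.depth = false  [A.wid == true]
30. n3.ok = 18  [B.idx * 3 - 15]
31. n17.pre = -3  [terminal]
32. n18.depth = 27  [terminal]
33. n16.lab = -9  [d.pre * -2 - 15]
34. n16.depth = false  [d.pre > -3]
35. n16.ok = -9  [-9]
36. n19.live = -1  [terminal]
37. n2.idx = 0  [(if S₁.depth then S₁.lab else S₀.lab) - 9]
38. n20.mk = true  [terminal]
39. n0.lab = 11  [B.idx * -2 + 11]
40. n0.depth = false  [B.idx == d.pre]
41. n0.ok = 22  [(if c.mk then B.idx else d.pre) + 22]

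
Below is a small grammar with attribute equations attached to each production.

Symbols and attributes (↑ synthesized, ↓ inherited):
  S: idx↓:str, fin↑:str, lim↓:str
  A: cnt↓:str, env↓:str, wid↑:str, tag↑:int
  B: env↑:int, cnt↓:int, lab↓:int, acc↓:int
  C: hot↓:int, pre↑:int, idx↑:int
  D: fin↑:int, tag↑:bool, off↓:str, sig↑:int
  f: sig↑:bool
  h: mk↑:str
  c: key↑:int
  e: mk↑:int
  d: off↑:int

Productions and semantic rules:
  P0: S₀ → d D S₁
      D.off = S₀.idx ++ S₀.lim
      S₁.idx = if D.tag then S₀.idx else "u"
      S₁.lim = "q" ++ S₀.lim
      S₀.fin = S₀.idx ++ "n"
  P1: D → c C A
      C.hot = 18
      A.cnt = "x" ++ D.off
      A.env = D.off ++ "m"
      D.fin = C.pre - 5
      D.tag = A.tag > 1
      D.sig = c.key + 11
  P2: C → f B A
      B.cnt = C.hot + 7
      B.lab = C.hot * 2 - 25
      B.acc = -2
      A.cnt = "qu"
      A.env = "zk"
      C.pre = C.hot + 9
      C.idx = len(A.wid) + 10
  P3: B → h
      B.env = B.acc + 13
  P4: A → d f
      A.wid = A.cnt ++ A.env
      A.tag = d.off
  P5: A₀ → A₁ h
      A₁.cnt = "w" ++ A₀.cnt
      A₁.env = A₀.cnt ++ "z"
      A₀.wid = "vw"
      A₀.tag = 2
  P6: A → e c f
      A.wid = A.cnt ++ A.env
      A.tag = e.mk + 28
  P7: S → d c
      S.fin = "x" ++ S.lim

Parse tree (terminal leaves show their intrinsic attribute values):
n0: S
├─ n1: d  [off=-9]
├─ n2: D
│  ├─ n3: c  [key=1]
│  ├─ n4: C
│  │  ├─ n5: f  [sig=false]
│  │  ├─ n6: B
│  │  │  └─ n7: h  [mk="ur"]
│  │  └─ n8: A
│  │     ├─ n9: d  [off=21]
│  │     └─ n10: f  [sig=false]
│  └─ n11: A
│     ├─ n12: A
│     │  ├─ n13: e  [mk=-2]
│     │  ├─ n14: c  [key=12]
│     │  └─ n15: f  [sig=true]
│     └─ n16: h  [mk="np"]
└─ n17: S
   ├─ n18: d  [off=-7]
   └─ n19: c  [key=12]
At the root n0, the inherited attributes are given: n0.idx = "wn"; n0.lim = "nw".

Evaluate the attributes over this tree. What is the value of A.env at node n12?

1. n0.idx = "wn"  [given at root]
2. n0.lim = "nw"  [given at root]
3. n1.off = -9  [terminal]
4. n2.off = "wnnw"  [S₀.idx ++ S₀.lim]
5. n3.key = 1  [terminal]
6. n4.hot = 18  [18]
7. n5.sig = false  [terminal]
8. n6.cnt = 25  [C.hot + 7]
9. n6.lab = 11  [C.hot * 2 - 25]
10. n6.acc = -2  [-2]
11. n7.mk = "ur"  [terminal]
12. n6.env = 11  [B.acc + 13]
13. n8.cnt = "qu"  ["qu"]
14. n8.env = "zk"  ["zk"]
15. n9.off = 21  [terminal]
16. n10.sig = false  [terminal]
17. n8.wid = "quzk"  [A.cnt ++ A.env]
18. n8.tag = 21  [d.off]
19. n4.pre = 27  [C.hot + 9]
20. n4.idx = 14  [len(A.wid) + 10]
21. n11.cnt = "xwnnw"  ["x" ++ D.off]
22. n11.env = "wnnwm"  [D.off ++ "m"]
23. n12.cnt = "wxwnnw"  ["w" ++ A₀.cnt]
24. n12.env = "xwnnwz"  [A₀.cnt ++ "z"]
25. n13.mk = -2  [terminal]
26. n14.key = 12  [terminal]
27. n15.sig = true  [terminal]
28. n12.wid = "wxwnnwxwnnwz"  [A.cnt ++ A.env]
29. n12.tag = 26  [e.mk + 28]
30. n16.mk = "np"  [terminal]
31. n11.wid = "vw"  ["vw"]
32. n11.tag = 2  [2]
33. n2.fin = 22  [C.pre - 5]
34. n2.tag = true  [A.tag > 1]
35. n2.sig = 12  [c.key + 11]
36. n17.idx = "wn"  [if D.tag then S₀.idx else "u"]
37. n17.lim = "qnw"  ["q" ++ S₀.lim]
38. n18.off = -7  [terminal]
39. n19.key = 12  [terminal]
40. n17.fin = "xqnw"  ["x" ++ S.lim]
41. n0.fin = "wnn"  [S₀.idx ++ "n"]

"xwnnwz"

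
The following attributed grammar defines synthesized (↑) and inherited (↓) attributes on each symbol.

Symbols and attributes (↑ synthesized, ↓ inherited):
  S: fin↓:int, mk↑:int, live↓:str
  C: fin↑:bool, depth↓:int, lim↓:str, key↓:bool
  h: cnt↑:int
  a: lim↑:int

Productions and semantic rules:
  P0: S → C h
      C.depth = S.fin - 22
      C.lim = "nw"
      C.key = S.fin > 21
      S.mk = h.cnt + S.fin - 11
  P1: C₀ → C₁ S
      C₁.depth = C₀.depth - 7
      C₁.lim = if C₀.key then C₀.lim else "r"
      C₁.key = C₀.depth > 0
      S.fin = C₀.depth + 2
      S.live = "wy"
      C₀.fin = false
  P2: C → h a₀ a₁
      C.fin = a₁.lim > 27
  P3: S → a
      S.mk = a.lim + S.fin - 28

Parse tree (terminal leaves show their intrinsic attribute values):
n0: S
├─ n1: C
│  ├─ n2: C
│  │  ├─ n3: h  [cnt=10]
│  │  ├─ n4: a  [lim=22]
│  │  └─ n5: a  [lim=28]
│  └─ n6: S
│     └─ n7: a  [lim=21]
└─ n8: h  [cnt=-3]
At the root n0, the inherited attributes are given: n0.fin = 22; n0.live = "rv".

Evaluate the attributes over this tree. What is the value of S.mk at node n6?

1. n0.fin = 22  [given at root]
2. n0.live = "rv"  [given at root]
3. n1.depth = 0  [S.fin - 22]
4. n1.lim = "nw"  ["nw"]
5. n1.key = true  [S.fin > 21]
6. n2.depth = -7  [C₀.depth - 7]
7. n2.lim = "nw"  [if C₀.key then C₀.lim else "r"]
8. n2.key = false  [C₀.depth > 0]
9. n3.cnt = 10  [terminal]
10. n4.lim = 22  [terminal]
11. n5.lim = 28  [terminal]
12. n2.fin = true  [a₁.lim > 27]
13. n6.fin = 2  [C₀.depth + 2]
14. n6.live = "wy"  ["wy"]
15. n7.lim = 21  [terminal]
16. n6.mk = -5  [a.lim + S.fin - 28]
17. n1.fin = false  [false]
18. n8.cnt = -3  [terminal]
19. n0.mk = 8  [h.cnt + S.fin - 11]

-5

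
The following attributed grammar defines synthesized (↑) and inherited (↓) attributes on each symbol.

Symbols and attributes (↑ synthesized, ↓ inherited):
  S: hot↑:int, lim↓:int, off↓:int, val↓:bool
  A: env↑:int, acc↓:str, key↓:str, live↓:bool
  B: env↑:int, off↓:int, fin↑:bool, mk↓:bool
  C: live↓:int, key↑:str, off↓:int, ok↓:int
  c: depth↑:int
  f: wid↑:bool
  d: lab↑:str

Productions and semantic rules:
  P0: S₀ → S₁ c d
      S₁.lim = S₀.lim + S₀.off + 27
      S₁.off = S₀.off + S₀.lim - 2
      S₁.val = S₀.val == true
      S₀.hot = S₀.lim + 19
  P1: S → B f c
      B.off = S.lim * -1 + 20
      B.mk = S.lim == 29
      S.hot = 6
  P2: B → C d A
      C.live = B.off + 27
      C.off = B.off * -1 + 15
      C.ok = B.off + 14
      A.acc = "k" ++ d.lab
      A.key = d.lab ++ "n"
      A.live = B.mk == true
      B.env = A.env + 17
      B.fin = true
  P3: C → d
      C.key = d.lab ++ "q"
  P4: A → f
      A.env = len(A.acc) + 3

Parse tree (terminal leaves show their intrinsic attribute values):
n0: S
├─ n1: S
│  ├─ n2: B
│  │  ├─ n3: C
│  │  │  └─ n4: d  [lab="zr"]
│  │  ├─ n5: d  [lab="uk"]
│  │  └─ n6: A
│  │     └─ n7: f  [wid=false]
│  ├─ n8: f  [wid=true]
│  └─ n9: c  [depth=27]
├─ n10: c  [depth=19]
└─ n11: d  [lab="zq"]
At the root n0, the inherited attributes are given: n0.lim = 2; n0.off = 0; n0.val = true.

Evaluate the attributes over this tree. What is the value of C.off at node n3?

24

1. n0.lim = 2  [given at root]
2. n0.off = 0  [given at root]
3. n0.val = true  [given at root]
4. n1.lim = 29  [S₀.lim + S₀.off + 27]
5. n1.off = 0  [S₀.off + S₀.lim - 2]
6. n1.val = true  [S₀.val == true]
7. n2.off = -9  [S.lim * -1 + 20]
8. n2.mk = true  [S.lim == 29]
9. n3.live = 18  [B.off + 27]
10. n3.off = 24  [B.off * -1 + 15]
11. n3.ok = 5  [B.off + 14]
12. n4.lab = "zr"  [terminal]
13. n3.key = "zrq"  [d.lab ++ "q"]
14. n5.lab = "uk"  [terminal]
15. n6.acc = "kuk"  ["k" ++ d.lab]
16. n6.key = "ukn"  [d.lab ++ "n"]
17. n6.live = true  [B.mk == true]
18. n7.wid = false  [terminal]
19. n6.env = 6  [len(A.acc) + 3]
20. n2.env = 23  [A.env + 17]
21. n2.fin = true  [true]
22. n8.wid = true  [terminal]
23. n9.depth = 27  [terminal]
24. n1.hot = 6  [6]
25. n10.depth = 19  [terminal]
26. n11.lab = "zq"  [terminal]
27. n0.hot = 21  [S₀.lim + 19]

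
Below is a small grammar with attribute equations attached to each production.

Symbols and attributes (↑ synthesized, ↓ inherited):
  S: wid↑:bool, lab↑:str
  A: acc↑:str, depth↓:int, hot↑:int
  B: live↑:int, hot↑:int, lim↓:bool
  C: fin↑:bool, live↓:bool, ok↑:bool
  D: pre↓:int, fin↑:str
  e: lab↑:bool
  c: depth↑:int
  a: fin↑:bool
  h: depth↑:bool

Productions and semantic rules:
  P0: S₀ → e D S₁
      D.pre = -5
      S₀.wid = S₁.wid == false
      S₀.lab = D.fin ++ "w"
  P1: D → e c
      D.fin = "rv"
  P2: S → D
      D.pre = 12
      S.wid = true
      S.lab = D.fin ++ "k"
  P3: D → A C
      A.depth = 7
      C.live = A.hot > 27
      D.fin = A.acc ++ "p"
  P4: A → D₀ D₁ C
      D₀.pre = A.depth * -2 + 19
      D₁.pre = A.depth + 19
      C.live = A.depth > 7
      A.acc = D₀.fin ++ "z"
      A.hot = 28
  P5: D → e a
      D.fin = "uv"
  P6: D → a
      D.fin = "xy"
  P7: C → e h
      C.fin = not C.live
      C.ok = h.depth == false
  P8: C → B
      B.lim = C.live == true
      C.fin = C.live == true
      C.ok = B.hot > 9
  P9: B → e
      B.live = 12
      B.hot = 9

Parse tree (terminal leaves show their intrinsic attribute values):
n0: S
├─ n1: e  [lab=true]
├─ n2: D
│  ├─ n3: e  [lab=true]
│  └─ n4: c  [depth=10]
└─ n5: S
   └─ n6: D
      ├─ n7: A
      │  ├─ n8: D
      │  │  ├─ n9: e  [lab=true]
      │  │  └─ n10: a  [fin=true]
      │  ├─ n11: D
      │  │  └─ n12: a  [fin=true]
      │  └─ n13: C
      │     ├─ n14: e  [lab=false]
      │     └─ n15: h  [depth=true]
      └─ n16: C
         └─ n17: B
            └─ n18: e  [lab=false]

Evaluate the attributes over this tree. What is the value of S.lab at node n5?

1. n1.lab = true  [terminal]
2. n2.pre = -5  [-5]
3. n3.lab = true  [terminal]
4. n4.depth = 10  [terminal]
5. n2.fin = "rv"  ["rv"]
6. n6.pre = 12  [12]
7. n7.depth = 7  [7]
8. n8.pre = 5  [A.depth * -2 + 19]
9. n9.lab = true  [terminal]
10. n10.fin = true  [terminal]
11. n8.fin = "uv"  ["uv"]
12. n11.pre = 26  [A.depth + 19]
13. n12.fin = true  [terminal]
14. n11.fin = "xy"  ["xy"]
15. n13.live = false  [A.depth > 7]
16. n14.lab = false  [terminal]
17. n15.depth = true  [terminal]
18. n13.fin = true  [not C.live]
19. n13.ok = false  [h.depth == false]
20. n7.acc = "uvz"  [D₀.fin ++ "z"]
21. n7.hot = 28  [28]
22. n16.live = true  [A.hot > 27]
23. n17.lim = true  [C.live == true]
24. n18.lab = false  [terminal]
25. n17.live = 12  [12]
26. n17.hot = 9  [9]
27. n16.fin = true  [C.live == true]
28. n16.ok = false  [B.hot > 9]
29. n6.fin = "uvzp"  [A.acc ++ "p"]
30. n5.wid = true  [true]
31. n5.lab = "uvzpk"  [D.fin ++ "k"]
32. n0.wid = false  [S₁.wid == false]
33. n0.lab = "rvw"  [D.fin ++ "w"]

"uvzpk"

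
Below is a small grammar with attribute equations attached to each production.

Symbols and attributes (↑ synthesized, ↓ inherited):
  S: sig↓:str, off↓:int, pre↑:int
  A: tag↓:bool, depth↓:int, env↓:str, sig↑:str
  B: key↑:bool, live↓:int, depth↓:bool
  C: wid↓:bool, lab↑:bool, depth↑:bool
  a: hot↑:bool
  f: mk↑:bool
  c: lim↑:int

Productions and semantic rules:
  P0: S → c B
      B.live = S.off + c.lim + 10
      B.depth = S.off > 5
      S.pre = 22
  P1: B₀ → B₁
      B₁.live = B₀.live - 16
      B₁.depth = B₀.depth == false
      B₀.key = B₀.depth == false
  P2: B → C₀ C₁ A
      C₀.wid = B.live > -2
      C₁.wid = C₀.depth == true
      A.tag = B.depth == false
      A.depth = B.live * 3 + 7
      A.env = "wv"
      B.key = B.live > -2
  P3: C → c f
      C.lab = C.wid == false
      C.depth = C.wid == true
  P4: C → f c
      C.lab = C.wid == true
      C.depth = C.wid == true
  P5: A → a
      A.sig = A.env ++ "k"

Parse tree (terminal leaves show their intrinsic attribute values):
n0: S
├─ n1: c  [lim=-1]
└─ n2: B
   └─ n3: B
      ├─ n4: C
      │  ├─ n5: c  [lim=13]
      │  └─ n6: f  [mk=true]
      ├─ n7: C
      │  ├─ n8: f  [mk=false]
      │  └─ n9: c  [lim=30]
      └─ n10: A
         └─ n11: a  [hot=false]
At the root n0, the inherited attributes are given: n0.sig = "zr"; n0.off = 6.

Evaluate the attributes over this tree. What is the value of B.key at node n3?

true

1. n0.sig = "zr"  [given at root]
2. n0.off = 6  [given at root]
3. n1.lim = -1  [terminal]
4. n2.live = 15  [S.off + c.lim + 10]
5. n2.depth = true  [S.off > 5]
6. n3.live = -1  [B₀.live - 16]
7. n3.depth = false  [B₀.depth == false]
8. n4.wid = true  [B.live > -2]
9. n5.lim = 13  [terminal]
10. n6.mk = true  [terminal]
11. n4.lab = false  [C.wid == false]
12. n4.depth = true  [C.wid == true]
13. n7.wid = true  [C₀.depth == true]
14. n8.mk = false  [terminal]
15. n9.lim = 30  [terminal]
16. n7.lab = true  [C.wid == true]
17. n7.depth = true  [C.wid == true]
18. n10.tag = true  [B.depth == false]
19. n10.depth = 4  [B.live * 3 + 7]
20. n10.env = "wv"  ["wv"]
21. n11.hot = false  [terminal]
22. n10.sig = "wvk"  [A.env ++ "k"]
23. n3.key = true  [B.live > -2]
24. n2.key = false  [B₀.depth == false]
25. n0.pre = 22  [22]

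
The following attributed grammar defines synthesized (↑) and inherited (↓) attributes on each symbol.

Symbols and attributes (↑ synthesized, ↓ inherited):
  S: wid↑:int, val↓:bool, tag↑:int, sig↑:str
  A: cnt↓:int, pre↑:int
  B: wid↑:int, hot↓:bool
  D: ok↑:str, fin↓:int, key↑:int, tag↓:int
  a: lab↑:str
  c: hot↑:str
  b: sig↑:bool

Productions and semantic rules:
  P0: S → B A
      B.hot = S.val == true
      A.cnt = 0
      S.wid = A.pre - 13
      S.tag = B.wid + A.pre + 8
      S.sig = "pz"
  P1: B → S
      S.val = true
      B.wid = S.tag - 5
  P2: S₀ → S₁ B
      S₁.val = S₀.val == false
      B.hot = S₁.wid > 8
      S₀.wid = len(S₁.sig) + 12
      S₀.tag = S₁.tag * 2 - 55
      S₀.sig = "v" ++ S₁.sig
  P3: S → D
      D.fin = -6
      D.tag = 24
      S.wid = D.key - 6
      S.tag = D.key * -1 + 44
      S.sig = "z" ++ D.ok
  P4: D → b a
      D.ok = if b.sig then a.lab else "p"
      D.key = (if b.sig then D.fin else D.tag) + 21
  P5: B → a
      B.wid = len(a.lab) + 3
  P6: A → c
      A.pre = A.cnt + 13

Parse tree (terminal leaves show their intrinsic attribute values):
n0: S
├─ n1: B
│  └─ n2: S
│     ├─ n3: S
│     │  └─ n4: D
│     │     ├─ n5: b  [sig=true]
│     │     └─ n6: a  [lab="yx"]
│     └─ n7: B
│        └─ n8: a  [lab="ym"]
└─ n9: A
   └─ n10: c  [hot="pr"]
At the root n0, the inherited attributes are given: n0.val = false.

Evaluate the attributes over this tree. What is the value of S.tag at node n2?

3

1. n0.val = false  [given at root]
2. n1.hot = false  [S.val == true]
3. n2.val = true  [true]
4. n3.val = false  [S₀.val == false]
5. n4.fin = -6  [-6]
6. n4.tag = 24  [24]
7. n5.sig = true  [terminal]
8. n6.lab = "yx"  [terminal]
9. n4.ok = "yx"  [if b.sig then a.lab else "p"]
10. n4.key = 15  [(if b.sig then D.fin else D.tag) + 21]
11. n3.wid = 9  [D.key - 6]
12. n3.tag = 29  [D.key * -1 + 44]
13. n3.sig = "zyx"  ["z" ++ D.ok]
14. n7.hot = true  [S₁.wid > 8]
15. n8.lab = "ym"  [terminal]
16. n7.wid = 5  [len(a.lab) + 3]
17. n2.wid = 15  [len(S₁.sig) + 12]
18. n2.tag = 3  [S₁.tag * 2 - 55]
19. n2.sig = "vzyx"  ["v" ++ S₁.sig]
20. n1.wid = -2  [S.tag - 5]
21. n9.cnt = 0  [0]
22. n10.hot = "pr"  [terminal]
23. n9.pre = 13  [A.cnt + 13]
24. n0.wid = 0  [A.pre - 13]
25. n0.tag = 19  [B.wid + A.pre + 8]
26. n0.sig = "pz"  ["pz"]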